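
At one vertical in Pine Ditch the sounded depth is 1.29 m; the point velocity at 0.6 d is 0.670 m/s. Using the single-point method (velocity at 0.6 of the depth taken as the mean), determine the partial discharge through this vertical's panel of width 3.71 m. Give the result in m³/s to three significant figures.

3.21 m³/s

v̄ = v₀.₆ = 0.670 m/s
q = v̄ × d × w = 0.6700 × 1.29 × 3.71 = 3.207 m³/s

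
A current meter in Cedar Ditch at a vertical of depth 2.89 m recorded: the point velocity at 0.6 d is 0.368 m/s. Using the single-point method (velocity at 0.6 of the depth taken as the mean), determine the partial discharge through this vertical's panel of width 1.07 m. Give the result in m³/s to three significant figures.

v̄ = v₀.₆ = 0.368 m/s
q = v̄ × d × w = 0.3680 × 2.89 × 1.07 = 1.138 m³/s

1.14 m³/s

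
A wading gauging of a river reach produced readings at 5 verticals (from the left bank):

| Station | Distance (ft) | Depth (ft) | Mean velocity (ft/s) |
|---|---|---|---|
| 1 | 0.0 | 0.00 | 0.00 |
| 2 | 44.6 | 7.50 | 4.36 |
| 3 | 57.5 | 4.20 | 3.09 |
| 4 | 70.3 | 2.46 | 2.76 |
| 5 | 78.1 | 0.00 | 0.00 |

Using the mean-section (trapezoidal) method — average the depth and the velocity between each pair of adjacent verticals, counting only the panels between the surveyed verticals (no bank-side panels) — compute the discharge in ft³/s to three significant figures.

784 ft³/s

Panel 1-2: Δb = 44.6 ft, d̄ = (0.00+7.50)/2 = 3.75, v̄ = (0.00+4.36)/2 = 2.18 → q = 44.6×3.75×2.18 = 364.6 ft³/s
Panel 2-3: Δb = 12.9 ft, d̄ = (7.50+4.20)/2 = 5.85, v̄ = (4.36+3.09)/2 = 3.725 → q = 12.9×5.85×3.725 = 281.1 ft³/s
Panel 3-4: Δb = 12.8 ft, d̄ = (4.20+2.46)/2 = 3.33, v̄ = (3.09+2.76)/2 = 2.925 → q = 12.8×3.33×2.925 = 124.7 ft³/s
Panel 4-5: Δb = 7.8 ft, d̄ = (2.46+0.00)/2 = 1.23, v̄ = (2.76+0.00)/2 = 1.38 → q = 7.8×1.23×1.38 = 13.24 ft³/s
Q = Σ q = 783.6 ft³/s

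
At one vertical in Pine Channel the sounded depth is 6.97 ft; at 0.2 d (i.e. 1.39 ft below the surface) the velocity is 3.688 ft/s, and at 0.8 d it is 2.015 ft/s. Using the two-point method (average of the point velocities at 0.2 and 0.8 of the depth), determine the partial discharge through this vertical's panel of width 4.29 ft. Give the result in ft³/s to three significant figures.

v̄ = (3.688 + 2.015) / 2 = 2.852 ft/s
q = v̄ × d × w = 2.852 × 6.97 × 4.29 = 85.26 ft³/s

85.3 ft³/s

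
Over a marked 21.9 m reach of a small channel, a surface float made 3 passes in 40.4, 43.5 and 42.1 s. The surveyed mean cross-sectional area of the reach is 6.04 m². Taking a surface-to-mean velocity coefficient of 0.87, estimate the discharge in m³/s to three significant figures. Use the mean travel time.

2.74 m³/s

t̄ = (40.4 + 43.5 + 42.1) / 3 = 42 s
v_surface = L / t̄ = 21.9 / 42 = 0.5214 m/s
v_mean = 0.87 × 0.5214 = 0.4536 m/s
Q = A × v_mean = 6.04 × 0.4536 = 2.740 m³/s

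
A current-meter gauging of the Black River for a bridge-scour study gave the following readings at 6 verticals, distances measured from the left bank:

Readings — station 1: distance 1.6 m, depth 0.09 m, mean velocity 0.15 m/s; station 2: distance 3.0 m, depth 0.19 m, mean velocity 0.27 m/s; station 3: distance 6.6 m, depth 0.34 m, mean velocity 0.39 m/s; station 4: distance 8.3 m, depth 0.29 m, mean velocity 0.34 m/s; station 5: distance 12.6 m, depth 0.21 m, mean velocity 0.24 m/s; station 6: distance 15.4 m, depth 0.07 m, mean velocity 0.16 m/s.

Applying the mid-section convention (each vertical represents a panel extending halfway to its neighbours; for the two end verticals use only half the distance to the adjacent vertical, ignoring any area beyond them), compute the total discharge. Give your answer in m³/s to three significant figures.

w_1 = (3.0 − 1.6)/2 = 0.7 m; q_1 = 0.15 × 0.09 × 0.7 = 0.009450 m³/s
w_2 = (6.6 − 1.6)/2 = 2.5 m; q_2 = 0.27 × 0.19 × 2.5 = 0.1283 m³/s
w_3 = (8.3 − 3.0)/2 = 2.65 m; q_3 = 0.39 × 0.34 × 2.65 = 0.3514 m³/s
w_4 = (12.6 − 6.6)/2 = 3 m; q_4 = 0.34 × 0.29 × 3 = 0.2958 m³/s
w_5 = (15.4 − 8.3)/2 = 3.55 m; q_5 = 0.24 × 0.21 × 3.55 = 0.1789 m³/s
w_6 = (15.4 − 12.6)/2 = 1.4 m; q_6 = 0.16 × 0.07 × 1.4 = 0.01568 m³/s
Q = Σ qᵢ = 0.9795 m³/s

0.979 m³/s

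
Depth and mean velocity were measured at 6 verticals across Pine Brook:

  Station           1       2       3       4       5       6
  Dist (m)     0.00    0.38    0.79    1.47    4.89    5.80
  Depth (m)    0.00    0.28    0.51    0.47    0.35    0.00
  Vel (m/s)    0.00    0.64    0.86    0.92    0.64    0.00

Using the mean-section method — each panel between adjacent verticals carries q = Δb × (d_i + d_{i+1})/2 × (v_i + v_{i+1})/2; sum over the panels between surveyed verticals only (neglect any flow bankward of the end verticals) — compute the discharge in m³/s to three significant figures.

Panel 1-2: Δb = 0.38 m, d̄ = (0.00+0.28)/2 = 0.14, v̄ = (0.00+0.64)/2 = 0.32 → q = 0.38×0.14×0.32 = 0.01702 m³/s
Panel 2-3: Δb = 0.41 m, d̄ = (0.28+0.51)/2 = 0.395, v̄ = (0.64+0.86)/2 = 0.75 → q = 0.41×0.395×0.75 = 0.1215 m³/s
Panel 3-4: Δb = 0.68 m, d̄ = (0.51+0.47)/2 = 0.49, v̄ = (0.86+0.92)/2 = 0.89 → q = 0.68×0.49×0.89 = 0.2965 m³/s
Panel 4-5: Δb = 3.42 m, d̄ = (0.47+0.35)/2 = 0.41, v̄ = (0.92+0.64)/2 = 0.78 → q = 3.42×0.41×0.78 = 1.094 m³/s
Panel 5-6: Δb = 0.91 m, d̄ = (0.35+0.00)/2 = 0.175, v̄ = (0.64+0.00)/2 = 0.32 → q = 0.91×0.175×0.32 = 0.05096 m³/s
Q = Σ q = 1.580 m³/s

1.58 m³/s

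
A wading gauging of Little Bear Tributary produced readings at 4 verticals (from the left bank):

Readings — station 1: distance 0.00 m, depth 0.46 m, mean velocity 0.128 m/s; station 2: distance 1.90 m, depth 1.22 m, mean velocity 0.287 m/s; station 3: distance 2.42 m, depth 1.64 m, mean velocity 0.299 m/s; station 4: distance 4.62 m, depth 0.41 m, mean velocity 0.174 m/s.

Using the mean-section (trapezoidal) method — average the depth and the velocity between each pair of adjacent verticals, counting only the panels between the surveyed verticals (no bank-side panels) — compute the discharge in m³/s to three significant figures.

Panel 1-2: Δb = 1.9 m, d̄ = (0.46+1.22)/2 = 0.84, v̄ = (0.128+0.287)/2 = 0.2075 → q = 1.9×0.84×0.2075 = 0.3312 m³/s
Panel 2-3: Δb = 0.52 m, d̄ = (1.22+1.64)/2 = 1.43, v̄ = (0.287+0.299)/2 = 0.293 → q = 0.52×1.43×0.293 = 0.2179 m³/s
Panel 3-4: Δb = 2.2 m, d̄ = (1.64+0.41)/2 = 1.025, v̄ = (0.299+0.174)/2 = 0.2365 → q = 2.2×1.025×0.2365 = 0.5333 m³/s
Q = Σ q = 1.082 m³/s

1.08 m³/s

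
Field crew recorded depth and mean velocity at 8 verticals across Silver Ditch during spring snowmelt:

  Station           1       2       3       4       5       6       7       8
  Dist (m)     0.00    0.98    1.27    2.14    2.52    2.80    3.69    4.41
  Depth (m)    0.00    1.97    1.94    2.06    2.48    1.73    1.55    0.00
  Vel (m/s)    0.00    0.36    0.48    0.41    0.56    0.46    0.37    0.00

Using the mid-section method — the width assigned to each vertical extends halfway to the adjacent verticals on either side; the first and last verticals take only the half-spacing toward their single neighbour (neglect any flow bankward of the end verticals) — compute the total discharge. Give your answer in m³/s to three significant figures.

2.90 m³/s

w_2 = (1.27 − 0.00)/2 = 0.635 m; q_2 = 0.36 × 1.97 × 0.635 = 0.4503 m³/s
w_3 = (2.14 − 0.98)/2 = 0.58 m; q_3 = 0.48 × 1.94 × 0.58 = 0.5401 m³/s
w_4 = (2.52 − 1.27)/2 = 0.625 m; q_4 = 0.41 × 2.06 × 0.625 = 0.5279 m³/s
w_5 = (2.80 − 2.14)/2 = 0.33 m; q_5 = 0.56 × 2.48 × 0.33 = 0.4583 m³/s
w_6 = (3.69 − 2.52)/2 = 0.585 m; q_6 = 0.46 × 1.73 × 0.585 = 0.4655 m³/s
w_7 = (4.41 − 2.80)/2 = 0.805 m; q_7 = 0.37 × 1.55 × 0.805 = 0.4617 m³/s
Stations 1, 8 contribute zero (depth or velocity is 0).
Q = Σ qᵢ = 2.904 m³/s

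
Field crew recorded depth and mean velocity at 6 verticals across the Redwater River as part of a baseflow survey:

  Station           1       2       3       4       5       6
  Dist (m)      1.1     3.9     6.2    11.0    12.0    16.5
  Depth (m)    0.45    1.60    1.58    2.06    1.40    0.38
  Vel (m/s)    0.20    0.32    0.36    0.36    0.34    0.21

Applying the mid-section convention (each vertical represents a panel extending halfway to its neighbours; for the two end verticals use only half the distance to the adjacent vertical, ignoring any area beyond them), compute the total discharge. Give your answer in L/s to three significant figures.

7090 L/s

w_1 = (3.9 − 1.1)/2 = 1.4 m; q_1 = 0.20 × 0.45 × 1.4 = 0.1260 m³/s
w_2 = (6.2 − 1.1)/2 = 2.55 m; q_2 = 0.32 × 1.60 × 2.55 = 1.306 m³/s
w_3 = (11.0 − 3.9)/2 = 3.55 m; q_3 = 0.36 × 1.58 × 3.55 = 2.019 m³/s
w_4 = (12.0 − 6.2)/2 = 2.9 m; q_4 = 0.36 × 2.06 × 2.9 = 2.151 m³/s
w_5 = (16.5 − 11.0)/2 = 2.75 m; q_5 = 0.34 × 1.40 × 2.75 = 1.309 m³/s
w_6 = (16.5 − 12.0)/2 = 2.25 m; q_6 = 0.21 × 0.38 × 2.25 = 0.1796 m³/s
Q = Σ qᵢ = 7.090 m³/s
= 7.090 × 1000 = 7090 L/s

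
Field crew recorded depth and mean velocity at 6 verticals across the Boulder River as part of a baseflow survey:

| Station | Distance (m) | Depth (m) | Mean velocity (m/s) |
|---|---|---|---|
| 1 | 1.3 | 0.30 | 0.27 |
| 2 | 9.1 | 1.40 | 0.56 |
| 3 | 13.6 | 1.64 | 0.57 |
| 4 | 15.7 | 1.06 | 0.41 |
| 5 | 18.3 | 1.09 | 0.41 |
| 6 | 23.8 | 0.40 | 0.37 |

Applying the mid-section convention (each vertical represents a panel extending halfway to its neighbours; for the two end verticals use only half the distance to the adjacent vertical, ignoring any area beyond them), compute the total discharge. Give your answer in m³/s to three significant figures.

11.5 m³/s

w_1 = (9.1 − 1.3)/2 = 3.9 m; q_1 = 0.27 × 0.30 × 3.9 = 0.3159 m³/s
w_2 = (13.6 − 1.3)/2 = 6.15 m; q_2 = 0.56 × 1.40 × 6.15 = 4.822 m³/s
w_3 = (15.7 − 9.1)/2 = 3.3 m; q_3 = 0.57 × 1.64 × 3.3 = 3.085 m³/s
w_4 = (18.3 − 13.6)/2 = 2.35 m; q_4 = 0.41 × 1.06 × 2.35 = 1.021 m³/s
w_5 = (23.8 − 15.7)/2 = 4.05 m; q_5 = 0.41 × 1.09 × 4.05 = 1.810 m³/s
w_6 = (23.8 − 18.3)/2 = 2.75 m; q_6 = 0.37 × 0.40 × 2.75 = 0.4070 m³/s
Q = Σ qᵢ = 11.46 m³/s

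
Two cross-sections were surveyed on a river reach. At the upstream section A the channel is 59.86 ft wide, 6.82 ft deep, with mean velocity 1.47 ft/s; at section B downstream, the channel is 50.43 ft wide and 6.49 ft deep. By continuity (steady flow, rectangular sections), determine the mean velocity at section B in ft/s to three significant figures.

Q = A₁V₁ = (59.86×6.82) × 1.47 = 600.1 ft³/s
A₂ = 50.43 × 6.49 = 327.3 ft²
V₂ = Q/A₂ = 600.1/327.3 = 1.834 ft/s

1.83 ft/s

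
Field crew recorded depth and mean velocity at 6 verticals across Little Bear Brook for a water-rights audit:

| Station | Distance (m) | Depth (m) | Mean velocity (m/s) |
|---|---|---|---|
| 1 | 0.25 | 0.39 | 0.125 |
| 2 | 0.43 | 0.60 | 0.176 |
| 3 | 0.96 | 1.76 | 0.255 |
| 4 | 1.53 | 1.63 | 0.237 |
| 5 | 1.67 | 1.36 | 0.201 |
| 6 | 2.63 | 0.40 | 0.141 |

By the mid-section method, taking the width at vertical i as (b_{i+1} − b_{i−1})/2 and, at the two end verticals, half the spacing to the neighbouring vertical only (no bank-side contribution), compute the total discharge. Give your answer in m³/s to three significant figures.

0.603 m³/s

w_1 = (0.43 − 0.25)/2 = 0.09 m; q_1 = 0.125 × 0.39 × 0.09 = 0.004388 m³/s
w_2 = (0.96 − 0.25)/2 = 0.355 m; q_2 = 0.176 × 0.60 × 0.355 = 0.03749 m³/s
w_3 = (1.53 − 0.43)/2 = 0.55 m; q_3 = 0.255 × 1.76 × 0.55 = 0.2468 m³/s
w_4 = (1.67 − 0.96)/2 = 0.355 m; q_4 = 0.237 × 1.63 × 0.355 = 0.1371 m³/s
w_5 = (2.63 − 1.53)/2 = 0.55 m; q_5 = 0.201 × 1.36 × 0.55 = 0.1503 m³/s
w_6 = (2.63 − 1.67)/2 = 0.48 m; q_6 = 0.141 × 0.40 × 0.48 = 0.02707 m³/s
Q = Σ qᵢ = 0.6033 m³/s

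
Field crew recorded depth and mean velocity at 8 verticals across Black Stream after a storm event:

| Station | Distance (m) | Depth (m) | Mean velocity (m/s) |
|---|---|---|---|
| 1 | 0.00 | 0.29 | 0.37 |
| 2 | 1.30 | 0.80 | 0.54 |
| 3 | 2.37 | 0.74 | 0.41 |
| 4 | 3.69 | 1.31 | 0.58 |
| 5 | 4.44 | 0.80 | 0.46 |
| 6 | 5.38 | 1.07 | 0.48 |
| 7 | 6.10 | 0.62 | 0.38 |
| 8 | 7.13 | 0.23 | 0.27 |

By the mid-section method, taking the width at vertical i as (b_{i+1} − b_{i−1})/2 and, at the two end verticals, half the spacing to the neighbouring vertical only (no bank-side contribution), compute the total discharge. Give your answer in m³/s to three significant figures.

w_1 = (1.30 − 0.00)/2 = 0.65 m; q_1 = 0.37 × 0.29 × 0.65 = 0.06975 m³/s
w_2 = (2.37 − 0.00)/2 = 1.185 m; q_2 = 0.54 × 0.80 × 1.185 = 0.5119 m³/s
w_3 = (3.69 − 1.30)/2 = 1.195 m; q_3 = 0.41 × 0.74 × 1.195 = 0.3626 m³/s
w_4 = (4.44 − 2.37)/2 = 1.035 m; q_4 = 0.58 × 1.31 × 1.035 = 0.7864 m³/s
w_5 = (5.38 − 3.69)/2 = 0.845 m; q_5 = 0.46 × 0.80 × 0.845 = 0.3110 m³/s
w_6 = (6.10 − 4.44)/2 = 0.83 m; q_6 = 0.48 × 1.07 × 0.83 = 0.4263 m³/s
w_7 = (7.13 − 5.38)/2 = 0.875 m; q_7 = 0.38 × 0.62 × 0.875 = 0.2062 m³/s
w_8 = (7.13 − 6.10)/2 = 0.515 m; q_8 = 0.27 × 0.23 × 0.515 = 0.03198 m³/s
Q = Σ qᵢ = 2.706 m³/s

2.71 m³/s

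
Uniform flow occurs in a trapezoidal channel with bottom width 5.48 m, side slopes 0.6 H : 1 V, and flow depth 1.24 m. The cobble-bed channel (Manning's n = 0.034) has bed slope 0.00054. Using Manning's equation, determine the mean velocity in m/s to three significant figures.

0.647 m/s

A = (b + z·y)·y = (5.48 + 0.6×1.24)×1.24 = 7.718 m²
P = b + 2y√(1+z²) = 5.48 + 2×1.24×√(1+0.6²) = 8.372 m
R = A/P = 7.718/8.372 = 0.9218 m
Q = (1/n)·A·R^(2/3)·S^(1/2) = (1/0.034) × 7.718 × 0.9218^(2/3) × 0.00054^(1/2) = 4.996 m³/s
V = Q/A = 4.996/7.718 = 0.6474 m/s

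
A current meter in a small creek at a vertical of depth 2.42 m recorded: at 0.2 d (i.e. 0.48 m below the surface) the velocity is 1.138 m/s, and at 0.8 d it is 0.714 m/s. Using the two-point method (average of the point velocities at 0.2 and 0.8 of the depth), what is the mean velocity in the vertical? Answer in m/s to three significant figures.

0.926 m/s

v̄ = (1.138 + 0.714) / 2 = 0.9260 m/s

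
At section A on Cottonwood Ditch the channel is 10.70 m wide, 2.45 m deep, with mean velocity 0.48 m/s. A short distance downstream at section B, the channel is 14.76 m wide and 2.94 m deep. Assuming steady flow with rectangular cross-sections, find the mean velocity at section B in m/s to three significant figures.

Q = A₁V₁ = (10.70×2.45) × 0.48 = 12.58 m³/s
A₂ = 14.76 × 2.94 = 43.39 m²
V₂ = Q/A₂ = 12.58/43.39 = 0.2900 m/s

0.290 m/s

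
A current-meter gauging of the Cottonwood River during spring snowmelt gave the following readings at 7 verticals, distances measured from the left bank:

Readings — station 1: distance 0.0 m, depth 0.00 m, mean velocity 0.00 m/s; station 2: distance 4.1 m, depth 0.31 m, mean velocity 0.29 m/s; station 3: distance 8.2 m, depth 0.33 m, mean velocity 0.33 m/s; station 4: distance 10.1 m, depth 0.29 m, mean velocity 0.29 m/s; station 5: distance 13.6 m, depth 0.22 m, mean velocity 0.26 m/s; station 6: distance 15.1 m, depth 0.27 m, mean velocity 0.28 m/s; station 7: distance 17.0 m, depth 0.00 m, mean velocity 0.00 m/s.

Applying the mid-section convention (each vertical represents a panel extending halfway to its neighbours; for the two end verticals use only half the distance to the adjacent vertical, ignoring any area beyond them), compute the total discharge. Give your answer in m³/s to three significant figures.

1.19 m³/s

w_2 = (8.2 − 0.0)/2 = 4.1 m; q_2 = 0.29 × 0.31 × 4.1 = 0.3686 m³/s
w_3 = (10.1 − 4.1)/2 = 3 m; q_3 = 0.33 × 0.33 × 3 = 0.3267 m³/s
w_4 = (13.6 − 8.2)/2 = 2.7 m; q_4 = 0.29 × 0.29 × 2.7 = 0.2271 m³/s
w_5 = (15.1 − 10.1)/2 = 2.5 m; q_5 = 0.26 × 0.22 × 2.5 = 0.1430 m³/s
w_6 = (17.0 − 13.6)/2 = 1.7 m; q_6 = 0.28 × 0.27 × 1.7 = 0.1285 m³/s
Stations 1, 7 contribute zero (depth or velocity is 0).
Q = Σ qᵢ = 1.194 m³/s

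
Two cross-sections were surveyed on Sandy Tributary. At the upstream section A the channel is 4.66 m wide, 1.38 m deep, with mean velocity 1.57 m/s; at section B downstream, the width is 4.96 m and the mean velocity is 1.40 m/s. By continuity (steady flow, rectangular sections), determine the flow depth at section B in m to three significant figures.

1.45 m

Q = A₁V₁ = (4.66×1.38) × 1.57 = 10.10 m³/s
d₂ = Q/(b₂ V₂) = 10.10/(4.96×1.40) = 1.454 m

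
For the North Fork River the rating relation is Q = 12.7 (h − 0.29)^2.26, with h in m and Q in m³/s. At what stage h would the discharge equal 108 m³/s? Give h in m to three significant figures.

h − h₀ = (Q/C)^(1/b) = (108/12.7)^(1/2.26) = 2.578 m
h = 0.29 + 2.578 = 2.868 m

2.87 m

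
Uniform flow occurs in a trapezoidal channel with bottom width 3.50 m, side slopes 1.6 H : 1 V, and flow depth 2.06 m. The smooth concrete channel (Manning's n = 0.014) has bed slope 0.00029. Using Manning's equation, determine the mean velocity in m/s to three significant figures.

1.41 m/s

A = (b + z·y)·y = (3.50 + 1.6×2.06)×2.06 = 14.00 m²
P = b + 2y√(1+z²) = 3.50 + 2×2.06×√(1+1.6²) = 11.27 m
R = A/P = 14.00/11.27 = 1.242 m
Q = (1/n)·A·R^(2/3)·S^(1/2) = (1/0.014) × 14.00 × 1.242^(2/3) × 0.00029^(1/2) = 19.67 m³/s
V = Q/A = 19.67/14.00 = 1.405 m/s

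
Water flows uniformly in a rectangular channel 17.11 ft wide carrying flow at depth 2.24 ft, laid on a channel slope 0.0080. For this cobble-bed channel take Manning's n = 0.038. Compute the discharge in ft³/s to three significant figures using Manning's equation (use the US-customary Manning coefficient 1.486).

197 ft³/s

A = b·y = 17.11 × 2.24 = 38.33 ft²
P = b + 2y = 17.11 + 2×2.24 = 21.59 ft
R = A/P = 38.33/21.59 = 1.775 ft
Q = (1.486/n)·A·R^(2/3)·S^(1/2) = (1.486/0.038) × 38.33 × 1.775^(2/3) × 0.0080^(1/2) = 196.5 ft³/s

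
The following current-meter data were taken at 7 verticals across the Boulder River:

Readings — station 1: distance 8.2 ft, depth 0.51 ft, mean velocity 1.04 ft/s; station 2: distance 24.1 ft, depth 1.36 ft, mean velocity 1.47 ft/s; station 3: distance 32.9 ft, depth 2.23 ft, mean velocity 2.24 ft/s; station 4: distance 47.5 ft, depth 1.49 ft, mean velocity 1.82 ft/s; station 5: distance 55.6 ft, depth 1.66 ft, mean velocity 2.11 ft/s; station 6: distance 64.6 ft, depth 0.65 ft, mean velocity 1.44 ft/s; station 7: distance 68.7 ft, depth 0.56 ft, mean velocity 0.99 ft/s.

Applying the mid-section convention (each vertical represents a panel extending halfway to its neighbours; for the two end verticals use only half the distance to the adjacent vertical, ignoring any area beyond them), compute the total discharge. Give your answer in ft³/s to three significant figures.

155 ft³/s

w_1 = (24.1 − 8.2)/2 = 7.95 ft; q_1 = 1.04 × 0.51 × 7.95 = 4.217 ft³/s
w_2 = (32.9 − 8.2)/2 = 12.35 ft; q_2 = 1.47 × 1.36 × 12.35 = 24.69 ft³/s
w_3 = (47.5 − 24.1)/2 = 11.7 ft; q_3 = 2.24 × 2.23 × 11.7 = 58.44 ft³/s
w_4 = (55.6 − 32.9)/2 = 11.35 ft; q_4 = 1.82 × 1.49 × 11.35 = 30.78 ft³/s
w_5 = (64.6 − 47.5)/2 = 8.55 ft; q_5 = 2.11 × 1.66 × 8.55 = 29.95 ft³/s
w_6 = (68.7 − 55.6)/2 = 6.55 ft; q_6 = 1.44 × 0.65 × 6.55 = 6.131 ft³/s
w_7 = (68.7 − 64.6)/2 = 2.05 ft; q_7 = 0.99 × 0.56 × 2.05 = 1.137 ft³/s
Q = Σ qᵢ = 155.3 ft³/s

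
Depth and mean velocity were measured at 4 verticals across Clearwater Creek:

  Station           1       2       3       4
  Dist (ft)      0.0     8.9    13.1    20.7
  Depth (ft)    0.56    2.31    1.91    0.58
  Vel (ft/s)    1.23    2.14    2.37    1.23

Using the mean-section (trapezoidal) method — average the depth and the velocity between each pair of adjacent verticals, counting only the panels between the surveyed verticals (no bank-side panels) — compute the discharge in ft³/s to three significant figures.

58.5 ft³/s

Panel 1-2: Δb = 8.9 ft, d̄ = (0.56+2.31)/2 = 1.435, v̄ = (1.23+2.14)/2 = 1.685 → q = 8.9×1.435×1.685 = 21.52 ft³/s
Panel 2-3: Δb = 4.2 ft, d̄ = (2.31+1.91)/2 = 2.11, v̄ = (2.14+2.37)/2 = 2.255 → q = 4.2×2.11×2.255 = 19.98 ft³/s
Panel 3-4: Δb = 7.6 ft, d̄ = (1.91+0.58)/2 = 1.245, v̄ = (2.37+1.23)/2 = 1.8 → q = 7.6×1.245×1.8 = 17.03 ft³/s
Q = Σ q = 58.54 ft³/s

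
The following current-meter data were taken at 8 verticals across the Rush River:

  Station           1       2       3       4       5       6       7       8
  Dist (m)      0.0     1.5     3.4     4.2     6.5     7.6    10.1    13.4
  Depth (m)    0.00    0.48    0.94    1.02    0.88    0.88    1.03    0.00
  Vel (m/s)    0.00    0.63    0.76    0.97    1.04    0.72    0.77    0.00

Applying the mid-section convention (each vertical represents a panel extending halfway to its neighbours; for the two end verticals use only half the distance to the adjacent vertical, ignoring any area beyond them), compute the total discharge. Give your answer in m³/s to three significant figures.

w_2 = (3.4 − 0.0)/2 = 1.7 m; q_2 = 0.63 × 0.48 × 1.7 = 0.5141 m³/s
w_3 = (4.2 − 1.5)/2 = 1.35 m; q_3 = 0.76 × 0.94 × 1.35 = 0.9644 m³/s
w_4 = (6.5 − 3.4)/2 = 1.55 m; q_4 = 0.97 × 1.02 × 1.55 = 1.534 m³/s
w_5 = (7.6 − 4.2)/2 = 1.7 m; q_5 = 1.04 × 0.88 × 1.7 = 1.556 m³/s
w_6 = (10.1 − 6.5)/2 = 1.8 m; q_6 = 0.72 × 0.88 × 1.8 = 1.140 m³/s
w_7 = (13.4 − 7.6)/2 = 2.9 m; q_7 = 0.77 × 1.03 × 2.9 = 2.300 m³/s
Stations 1, 8 contribute zero (depth or velocity is 0).
Q = Σ qᵢ = 8.008 m³/s

8.01 m³/s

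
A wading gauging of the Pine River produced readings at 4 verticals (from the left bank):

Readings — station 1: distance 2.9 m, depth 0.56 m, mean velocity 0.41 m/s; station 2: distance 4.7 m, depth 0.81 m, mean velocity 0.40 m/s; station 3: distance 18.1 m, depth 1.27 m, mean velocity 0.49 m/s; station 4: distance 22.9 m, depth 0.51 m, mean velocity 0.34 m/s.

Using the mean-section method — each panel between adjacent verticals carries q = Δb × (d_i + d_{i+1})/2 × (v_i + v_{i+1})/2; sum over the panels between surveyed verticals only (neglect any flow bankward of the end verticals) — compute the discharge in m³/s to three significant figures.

Panel 1-2: Δb = 1.8 m, d̄ = (0.56+0.81)/2 = 0.685, v̄ = (0.41+0.40)/2 = 0.405 → q = 1.8×0.685×0.405 = 0.4994 m³/s
Panel 2-3: Δb = 13.4 m, d̄ = (0.81+1.27)/2 = 1.04, v̄ = (0.40+0.49)/2 = 0.445 → q = 13.4×1.04×0.445 = 6.202 m³/s
Panel 3-4: Δb = 4.8 m, d̄ = (1.27+0.51)/2 = 0.89, v̄ = (0.49+0.34)/2 = 0.415 → q = 4.8×0.89×0.415 = 1.773 m³/s
Q = Σ q = 8.474 m³/s

8.47 m³/s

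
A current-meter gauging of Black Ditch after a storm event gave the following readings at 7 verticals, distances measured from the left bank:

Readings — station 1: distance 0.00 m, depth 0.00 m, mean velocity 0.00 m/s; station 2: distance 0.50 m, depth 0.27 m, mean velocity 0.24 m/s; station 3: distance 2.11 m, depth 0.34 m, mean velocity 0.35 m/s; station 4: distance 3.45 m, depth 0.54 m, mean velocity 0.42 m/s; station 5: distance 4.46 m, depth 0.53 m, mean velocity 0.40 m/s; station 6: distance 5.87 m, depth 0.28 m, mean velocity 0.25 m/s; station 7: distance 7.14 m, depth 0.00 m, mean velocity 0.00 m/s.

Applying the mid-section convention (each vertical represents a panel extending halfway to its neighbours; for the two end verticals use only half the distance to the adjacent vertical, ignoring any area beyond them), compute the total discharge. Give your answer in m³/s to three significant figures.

w_2 = (2.11 − 0.00)/2 = 1.055 m; q_2 = 0.24 × 0.27 × 1.055 = 0.06836 m³/s
w_3 = (3.45 − 0.50)/2 = 1.475 m; q_3 = 0.35 × 0.34 × 1.475 = 0.1755 m³/s
w_4 = (4.46 − 2.11)/2 = 1.175 m; q_4 = 0.42 × 0.54 × 1.175 = 0.2665 m³/s
w_5 = (5.87 − 3.45)/2 = 1.21 m; q_5 = 0.40 × 0.53 × 1.21 = 0.2565 m³/s
w_6 = (7.14 − 4.46)/2 = 1.34 m; q_6 = 0.25 × 0.28 × 1.34 = 0.09380 m³/s
Stations 1, 7 contribute zero (depth or velocity is 0).
Q = Σ qᵢ = 0.8607 m³/s

0.861 m³/s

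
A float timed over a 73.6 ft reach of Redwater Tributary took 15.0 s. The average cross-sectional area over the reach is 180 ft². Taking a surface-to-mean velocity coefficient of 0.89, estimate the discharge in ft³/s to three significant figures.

786 ft³/s

v_surface = L / t̄ = 73.6 / 15 = 4.907 ft/s
v_mean = 0.89 × 4.907 = 4.367 ft/s
Q = A × v_mean = 180 × 4.367 = 786.0 ft³/s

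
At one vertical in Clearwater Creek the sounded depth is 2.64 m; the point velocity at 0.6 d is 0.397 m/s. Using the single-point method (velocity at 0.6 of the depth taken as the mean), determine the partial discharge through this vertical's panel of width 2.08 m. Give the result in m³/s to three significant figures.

v̄ = v₀.₆ = 0.397 m/s
q = v̄ × d × w = 0.3970 × 2.64 × 2.08 = 2.180 m³/s

2.18 m³/s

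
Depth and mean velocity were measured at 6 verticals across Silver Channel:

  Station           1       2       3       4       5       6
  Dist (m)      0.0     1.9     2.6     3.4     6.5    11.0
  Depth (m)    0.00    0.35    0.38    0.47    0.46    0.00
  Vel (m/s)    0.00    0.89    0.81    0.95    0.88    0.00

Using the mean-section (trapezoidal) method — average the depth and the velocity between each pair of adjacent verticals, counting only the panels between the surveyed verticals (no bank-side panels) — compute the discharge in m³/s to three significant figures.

2.44 m³/s

Panel 1-2: Δb = 1.9 m, d̄ = (0.00+0.35)/2 = 0.175, v̄ = (0.00+0.89)/2 = 0.445 → q = 1.9×0.175×0.445 = 0.1480 m³/s
Panel 2-3: Δb = 0.7 m, d̄ = (0.35+0.38)/2 = 0.365, v̄ = (0.89+0.81)/2 = 0.85 → q = 0.7×0.365×0.85 = 0.2172 m³/s
Panel 3-4: Δb = 0.8 m, d̄ = (0.38+0.47)/2 = 0.425, v̄ = (0.81+0.95)/2 = 0.88 → q = 0.8×0.425×0.88 = 0.2992 m³/s
Panel 4-5: Δb = 3.1 m, d̄ = (0.47+0.46)/2 = 0.465, v̄ = (0.95+0.88)/2 = 0.915 → q = 3.1×0.465×0.915 = 1.319 m³/s
Panel 5-6: Δb = 4.5 m, d̄ = (0.46+0.00)/2 = 0.23, v̄ = (0.88+0.00)/2 = 0.44 → q = 4.5×0.23×0.44 = 0.4554 m³/s
Q = Σ q = 2.439 m³/s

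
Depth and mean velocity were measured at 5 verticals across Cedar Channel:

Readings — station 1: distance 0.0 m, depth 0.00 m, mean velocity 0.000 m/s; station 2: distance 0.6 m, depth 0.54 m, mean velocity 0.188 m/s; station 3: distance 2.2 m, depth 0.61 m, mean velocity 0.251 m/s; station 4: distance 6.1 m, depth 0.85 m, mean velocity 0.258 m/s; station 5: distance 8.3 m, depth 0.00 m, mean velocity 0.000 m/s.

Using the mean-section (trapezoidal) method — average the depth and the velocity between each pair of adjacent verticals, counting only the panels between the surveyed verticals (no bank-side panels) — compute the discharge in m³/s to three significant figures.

1.06 m³/s

Panel 1-2: Δb = 0.6 m, d̄ = (0.00+0.54)/2 = 0.27, v̄ = (0.000+0.188)/2 = 0.094 → q = 0.6×0.27×0.094 = 0.01523 m³/s
Panel 2-3: Δb = 1.6 m, d̄ = (0.54+0.61)/2 = 0.575, v̄ = (0.188+0.251)/2 = 0.2195 → q = 1.6×0.575×0.2195 = 0.2019 m³/s
Panel 3-4: Δb = 3.9 m, d̄ = (0.61+0.85)/2 = 0.73, v̄ = (0.251+0.258)/2 = 0.2545 → q = 3.9×0.73×0.2545 = 0.7246 m³/s
Panel 4-5: Δb = 2.2 m, d̄ = (0.85+0.00)/2 = 0.425, v̄ = (0.258+0.000)/2 = 0.129 → q = 2.2×0.425×0.129 = 0.1206 m³/s
Q = Σ q = 1.062 m³/s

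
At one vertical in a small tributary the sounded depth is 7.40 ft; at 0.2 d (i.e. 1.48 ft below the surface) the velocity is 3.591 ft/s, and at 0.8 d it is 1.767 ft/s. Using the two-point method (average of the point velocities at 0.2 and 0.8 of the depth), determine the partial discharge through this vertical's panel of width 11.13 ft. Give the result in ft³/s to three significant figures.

v̄ = (3.591 + 1.767) / 2 = 2.679 ft/s
q = v̄ × d × w = 2.679 × 7.40 × 11.13 = 220.6 ft³/s

221 ft³/s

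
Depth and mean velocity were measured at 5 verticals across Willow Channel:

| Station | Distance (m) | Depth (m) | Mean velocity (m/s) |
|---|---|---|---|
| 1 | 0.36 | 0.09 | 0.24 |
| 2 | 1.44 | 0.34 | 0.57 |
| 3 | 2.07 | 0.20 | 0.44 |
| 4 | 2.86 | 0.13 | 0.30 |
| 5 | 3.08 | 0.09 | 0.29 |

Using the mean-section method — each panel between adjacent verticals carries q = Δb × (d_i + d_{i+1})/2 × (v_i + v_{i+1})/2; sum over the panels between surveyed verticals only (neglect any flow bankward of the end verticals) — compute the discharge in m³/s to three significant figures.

0.235 m³/s

Panel 1-2: Δb = 1.08 m, d̄ = (0.09+0.34)/2 = 0.215, v̄ = (0.24+0.57)/2 = 0.405 → q = 1.08×0.215×0.405 = 0.09404 m³/s
Panel 2-3: Δb = 0.63 m, d̄ = (0.34+0.20)/2 = 0.27, v̄ = (0.57+0.44)/2 = 0.505 → q = 0.63×0.27×0.505 = 0.08590 m³/s
Panel 3-4: Δb = 0.79 m, d̄ = (0.20+0.13)/2 = 0.165, v̄ = (0.44+0.30)/2 = 0.37 → q = 0.79×0.165×0.37 = 0.04823 m³/s
Panel 4-5: Δb = 0.22 m, d̄ = (0.13+0.09)/2 = 0.11, v̄ = (0.30+0.29)/2 = 0.295 → q = 0.22×0.11×0.295 = 0.007139 m³/s
Q = Σ q = 0.2353 m³/s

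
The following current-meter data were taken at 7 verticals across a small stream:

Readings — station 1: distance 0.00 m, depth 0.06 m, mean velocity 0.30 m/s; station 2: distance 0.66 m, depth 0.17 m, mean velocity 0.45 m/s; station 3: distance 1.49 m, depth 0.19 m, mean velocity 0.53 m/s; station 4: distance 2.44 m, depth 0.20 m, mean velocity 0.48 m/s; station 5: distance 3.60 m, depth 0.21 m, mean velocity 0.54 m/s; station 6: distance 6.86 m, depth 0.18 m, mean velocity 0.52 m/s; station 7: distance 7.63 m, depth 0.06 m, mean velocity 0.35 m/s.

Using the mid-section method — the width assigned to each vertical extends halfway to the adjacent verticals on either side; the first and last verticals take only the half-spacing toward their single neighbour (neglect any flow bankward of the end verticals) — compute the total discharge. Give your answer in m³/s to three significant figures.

0.701 m³/s

w_1 = (0.66 − 0.00)/2 = 0.33 m; q_1 = 0.30 × 0.06 × 0.33 = 0.005940 m³/s
w_2 = (1.49 − 0.00)/2 = 0.745 m; q_2 = 0.45 × 0.17 × 0.745 = 0.05699 m³/s
w_3 = (2.44 − 0.66)/2 = 0.89 m; q_3 = 0.53 × 0.19 × 0.89 = 0.08962 m³/s
w_4 = (3.60 − 1.49)/2 = 1.055 m; q_4 = 0.48 × 0.20 × 1.055 = 0.1013 m³/s
w_5 = (6.86 − 2.44)/2 = 2.21 m; q_5 = 0.54 × 0.21 × 2.21 = 0.2506 m³/s
w_6 = (7.63 − 3.60)/2 = 2.015 m; q_6 = 0.52 × 0.18 × 2.015 = 0.1886 m³/s
w_7 = (7.63 − 6.86)/2 = 0.385 m; q_7 = 0.35 × 0.06 × 0.385 = 0.008085 m³/s
Q = Σ qᵢ = 0.7011 m³/s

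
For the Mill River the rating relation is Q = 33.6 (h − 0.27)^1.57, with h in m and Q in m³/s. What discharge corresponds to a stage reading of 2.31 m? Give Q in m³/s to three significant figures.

103 m³/s

Q = 33.6 × (2.31 − 0.27)^1.57 = 33.6 × 2.04^1.57 = 102.9 m³/s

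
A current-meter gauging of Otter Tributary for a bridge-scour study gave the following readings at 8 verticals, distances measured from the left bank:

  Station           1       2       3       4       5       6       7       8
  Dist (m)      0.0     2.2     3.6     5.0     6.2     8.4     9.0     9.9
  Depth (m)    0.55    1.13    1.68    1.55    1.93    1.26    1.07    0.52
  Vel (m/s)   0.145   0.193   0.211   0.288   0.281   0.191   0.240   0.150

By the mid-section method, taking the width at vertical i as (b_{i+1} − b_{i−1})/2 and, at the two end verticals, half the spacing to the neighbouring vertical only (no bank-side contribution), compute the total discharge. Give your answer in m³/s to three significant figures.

3.04 m³/s

w_1 = (2.2 − 0.0)/2 = 1.1 m; q_1 = 0.145 × 0.55 × 1.1 = 0.08773 m³/s
w_2 = (3.6 − 0.0)/2 = 1.8 m; q_2 = 0.193 × 1.13 × 1.8 = 0.3926 m³/s
w_3 = (5.0 − 2.2)/2 = 1.4 m; q_3 = 0.211 × 1.68 × 1.4 = 0.4963 m³/s
w_4 = (6.2 − 3.6)/2 = 1.3 m; q_4 = 0.288 × 1.55 × 1.3 = 0.5803 m³/s
w_5 = (8.4 − 5.0)/2 = 1.7 m; q_5 = 0.281 × 1.93 × 1.7 = 0.9220 m³/s
w_6 = (9.0 − 6.2)/2 = 1.4 m; q_6 = 0.191 × 1.26 × 1.4 = 0.3369 m³/s
w_7 = (9.9 − 8.4)/2 = 0.75 m; q_7 = 0.240 × 1.07 × 0.75 = 0.1926 m³/s
w_8 = (9.9 − 9.0)/2 = 0.45 m; q_8 = 0.150 × 0.52 × 0.45 = 0.03510 m³/s
Q = Σ qᵢ = 3.043 m³/s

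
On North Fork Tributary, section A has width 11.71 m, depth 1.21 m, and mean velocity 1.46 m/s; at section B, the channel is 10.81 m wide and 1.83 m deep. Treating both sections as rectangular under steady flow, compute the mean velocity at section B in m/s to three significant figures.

Q = A₁V₁ = (11.71×1.21) × 1.46 = 20.69 m³/s
A₂ = 10.81 × 1.83 = 19.78 m²
V₂ = Q/A₂ = 20.69/19.78 = 1.046 m/s

1.05 m/s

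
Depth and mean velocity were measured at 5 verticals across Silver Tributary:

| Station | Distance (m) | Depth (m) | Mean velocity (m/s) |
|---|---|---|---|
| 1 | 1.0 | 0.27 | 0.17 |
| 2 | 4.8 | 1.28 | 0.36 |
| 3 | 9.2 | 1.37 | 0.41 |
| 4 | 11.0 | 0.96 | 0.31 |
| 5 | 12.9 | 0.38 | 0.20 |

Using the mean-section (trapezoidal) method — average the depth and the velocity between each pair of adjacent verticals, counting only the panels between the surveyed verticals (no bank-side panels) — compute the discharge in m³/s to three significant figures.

Panel 1-2: Δb = 3.8 m, d̄ = (0.27+1.28)/2 = 0.775, v̄ = (0.17+0.36)/2 = 0.265 → q = 3.8×0.775×0.265 = 0.7804 m³/s
Panel 2-3: Δb = 4.4 m, d̄ = (1.28+1.37)/2 = 1.325, v̄ = (0.36+0.41)/2 = 0.385 → q = 4.4×1.325×0.385 = 2.245 m³/s
Panel 3-4: Δb = 1.8 m, d̄ = (1.37+0.96)/2 = 1.165, v̄ = (0.41+0.31)/2 = 0.36 → q = 1.8×1.165×0.36 = 0.7549 m³/s
Panel 4-5: Δb = 1.9 m, d̄ = (0.96+0.38)/2 = 0.67, v̄ = (0.31+0.20)/2 = 0.255 → q = 1.9×0.67×0.255 = 0.3246 m³/s
Q = Σ q = 4.105 m³/s

4.10 m³/s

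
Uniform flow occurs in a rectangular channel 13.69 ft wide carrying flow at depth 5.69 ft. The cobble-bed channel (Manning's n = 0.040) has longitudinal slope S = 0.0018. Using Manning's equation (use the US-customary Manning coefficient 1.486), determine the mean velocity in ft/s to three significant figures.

A = b·y = 13.69 × 5.69 = 77.90 ft²
P = b + 2y = 13.69 + 2×5.69 = 25.07 ft
R = A/P = 77.90/25.07 = 3.107 ft
Q = (1.486/n)·A·R^(2/3)·S^(1/2) = (1.486/0.040) × 77.90 × 3.107^(2/3) × 0.0018^(1/2) = 261.4 ft³/s
V = Q/A = 261.4/77.90 = 3.356 ft/s

3.36 ft/s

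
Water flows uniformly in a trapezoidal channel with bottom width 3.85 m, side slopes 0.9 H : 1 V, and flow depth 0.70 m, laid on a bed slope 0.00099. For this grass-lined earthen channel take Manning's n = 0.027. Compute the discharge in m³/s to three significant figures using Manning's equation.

A = (b + z·y)·y = (3.85 + 0.9×0.70)×0.70 = 3.136 m²
P = b + 2y√(1+z²) = 3.85 + 2×0.70×√(1+0.9²) = 5.734 m
R = A/P = 3.136/5.734 = 0.5470 m
Q = (1/n)·A·R^(2/3)·S^(1/2) = (1/0.027) × 3.136 × 0.5470^(2/3) × 0.00099^(1/2) = 2.444 m³/s

2.44 m³/s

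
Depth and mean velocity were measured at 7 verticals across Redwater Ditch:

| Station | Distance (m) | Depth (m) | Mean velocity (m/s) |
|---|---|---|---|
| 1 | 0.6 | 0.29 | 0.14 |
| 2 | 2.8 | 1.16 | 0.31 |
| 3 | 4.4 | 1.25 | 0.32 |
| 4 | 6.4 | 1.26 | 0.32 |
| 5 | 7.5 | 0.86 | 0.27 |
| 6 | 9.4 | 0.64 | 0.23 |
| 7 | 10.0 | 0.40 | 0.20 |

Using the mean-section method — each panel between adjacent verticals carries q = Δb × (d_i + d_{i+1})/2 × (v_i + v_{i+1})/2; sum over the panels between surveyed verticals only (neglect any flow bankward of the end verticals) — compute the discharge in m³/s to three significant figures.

2.54 m³/s

Panel 1-2: Δb = 2.2 m, d̄ = (0.29+1.16)/2 = 0.725, v̄ = (0.14+0.31)/2 = 0.225 → q = 2.2×0.725×0.225 = 0.3589 m³/s
Panel 2-3: Δb = 1.6 m, d̄ = (1.16+1.25)/2 = 1.205, v̄ = (0.31+0.32)/2 = 0.315 → q = 1.6×1.205×0.315 = 0.6073 m³/s
Panel 3-4: Δb = 2 m, d̄ = (1.25+1.26)/2 = 1.255, v̄ = (0.32+0.32)/2 = 0.32 → q = 2×1.255×0.32 = 0.8032 m³/s
Panel 4-5: Δb = 1.1 m, d̄ = (1.26+0.86)/2 = 1.06, v̄ = (0.32+0.27)/2 = 0.295 → q = 1.1×1.06×0.295 = 0.3440 m³/s
Panel 5-6: Δb = 1.9 m, d̄ = (0.86+0.64)/2 = 0.75, v̄ = (0.27+0.23)/2 = 0.25 → q = 1.9×0.75×0.25 = 0.3563 m³/s
Panel 6-7: Δb = 0.6 m, d̄ = (0.64+0.40)/2 = 0.52, v̄ = (0.23+0.20)/2 = 0.215 → q = 0.6×0.52×0.215 = 0.06708 m³/s
Q = Σ q = 2.537 m³/s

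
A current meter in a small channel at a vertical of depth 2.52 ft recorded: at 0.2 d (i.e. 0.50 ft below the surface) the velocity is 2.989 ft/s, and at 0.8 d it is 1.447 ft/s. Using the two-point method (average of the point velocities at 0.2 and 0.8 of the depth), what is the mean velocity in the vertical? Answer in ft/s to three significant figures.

2.22 ft/s

v̄ = (2.989 + 1.447) / 2 = 2.218 ft/s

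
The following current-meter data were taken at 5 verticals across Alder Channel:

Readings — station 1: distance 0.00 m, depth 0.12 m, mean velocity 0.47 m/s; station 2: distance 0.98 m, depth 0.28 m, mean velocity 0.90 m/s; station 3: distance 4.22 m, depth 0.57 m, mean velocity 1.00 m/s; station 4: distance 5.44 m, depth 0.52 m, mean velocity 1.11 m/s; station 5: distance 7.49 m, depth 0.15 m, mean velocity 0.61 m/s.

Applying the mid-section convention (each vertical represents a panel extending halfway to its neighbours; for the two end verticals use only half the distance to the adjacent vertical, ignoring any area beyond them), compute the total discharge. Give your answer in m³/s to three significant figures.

w_1 = (0.98 − 0.00)/2 = 0.49 m; q_1 = 0.47 × 0.12 × 0.49 = 0.02764 m³/s
w_2 = (4.22 − 0.00)/2 = 2.11 m; q_2 = 0.90 × 0.28 × 2.11 = 0.5317 m³/s
w_3 = (5.44 − 0.98)/2 = 2.23 m; q_3 = 1.00 × 0.57 × 2.23 = 1.271 m³/s
w_4 = (7.49 − 4.22)/2 = 1.635 m; q_4 = 1.11 × 0.52 × 1.635 = 0.9437 m³/s
w_5 = (7.49 − 5.44)/2 = 1.025 m; q_5 = 0.61 × 0.15 × 1.025 = 0.09379 m³/s
Q = Σ qᵢ = 2.868 m³/s

2.87 m³/s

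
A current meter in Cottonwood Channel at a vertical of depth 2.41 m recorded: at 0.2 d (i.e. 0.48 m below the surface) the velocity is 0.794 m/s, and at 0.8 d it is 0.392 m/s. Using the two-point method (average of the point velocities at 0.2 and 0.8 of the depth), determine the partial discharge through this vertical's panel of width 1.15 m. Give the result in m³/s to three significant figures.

1.64 m³/s

v̄ = (0.794 + 0.392) / 2 = 0.5930 m/s
q = v̄ × d × w = 0.5930 × 2.41 × 1.15 = 1.643 m³/s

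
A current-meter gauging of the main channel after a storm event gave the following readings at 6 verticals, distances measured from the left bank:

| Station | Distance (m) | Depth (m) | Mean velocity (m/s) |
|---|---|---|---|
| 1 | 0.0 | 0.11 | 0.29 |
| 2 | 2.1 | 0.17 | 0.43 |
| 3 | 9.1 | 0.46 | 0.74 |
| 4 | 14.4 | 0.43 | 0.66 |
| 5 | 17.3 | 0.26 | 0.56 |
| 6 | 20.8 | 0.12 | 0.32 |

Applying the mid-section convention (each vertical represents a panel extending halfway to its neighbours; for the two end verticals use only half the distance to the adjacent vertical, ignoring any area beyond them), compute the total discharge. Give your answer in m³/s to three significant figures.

4.16 m³/s

w_1 = (2.1 − 0.0)/2 = 1.05 m; q_1 = 0.29 × 0.11 × 1.05 = 0.03350 m³/s
w_2 = (9.1 − 0.0)/2 = 4.55 m; q_2 = 0.43 × 0.17 × 4.55 = 0.3326 m³/s
w_3 = (14.4 − 2.1)/2 = 6.15 m; q_3 = 0.74 × 0.46 × 6.15 = 2.093 m³/s
w_4 = (17.3 − 9.1)/2 = 4.1 m; q_4 = 0.66 × 0.43 × 4.1 = 1.164 m³/s
w_5 = (20.8 − 14.4)/2 = 3.2 m; q_5 = 0.56 × 0.26 × 3.2 = 0.4659 m³/s
w_6 = (20.8 − 17.3)/2 = 1.75 m; q_6 = 0.32 × 0.12 × 1.75 = 0.06720 m³/s
Q = Σ qᵢ = 4.156 m³/s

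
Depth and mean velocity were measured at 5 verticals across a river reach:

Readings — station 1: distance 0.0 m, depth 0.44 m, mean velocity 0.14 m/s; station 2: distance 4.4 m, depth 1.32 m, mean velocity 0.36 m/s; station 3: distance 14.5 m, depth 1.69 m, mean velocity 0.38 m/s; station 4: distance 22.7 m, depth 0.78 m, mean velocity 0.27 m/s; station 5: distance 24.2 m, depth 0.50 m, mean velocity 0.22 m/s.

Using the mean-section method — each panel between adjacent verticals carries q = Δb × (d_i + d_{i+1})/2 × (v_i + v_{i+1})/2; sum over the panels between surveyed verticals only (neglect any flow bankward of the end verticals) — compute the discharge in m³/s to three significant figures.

10.1 m³/s

Panel 1-2: Δb = 4.4 m, d̄ = (0.44+1.32)/2 = 0.88, v̄ = (0.14+0.36)/2 = 0.25 → q = 4.4×0.88×0.25 = 0.9680 m³/s
Panel 2-3: Δb = 10.1 m, d̄ = (1.32+1.69)/2 = 1.505, v̄ = (0.36+0.38)/2 = 0.37 → q = 10.1×1.505×0.37 = 5.624 m³/s
Panel 3-4: Δb = 8.2 m, d̄ = (1.69+0.78)/2 = 1.235, v̄ = (0.38+0.27)/2 = 0.325 → q = 8.2×1.235×0.325 = 3.291 m³/s
Panel 4-5: Δb = 1.5 m, d̄ = (0.78+0.50)/2 = 0.64, v̄ = (0.27+0.22)/2 = 0.245 → q = 1.5×0.64×0.245 = 0.2352 m³/s
Q = Σ q = 10.12 m³/s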